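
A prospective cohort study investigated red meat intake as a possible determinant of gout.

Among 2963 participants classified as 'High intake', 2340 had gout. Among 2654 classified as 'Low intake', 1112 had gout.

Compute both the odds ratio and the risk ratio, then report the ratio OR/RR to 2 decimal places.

2.76

From the description: a = 2340, b = 623, c = 1112, d = 1542.
OR = (2340·1542)/(623·1112) = 3608280/692776 = 5.20844
Risk in exposed = 2340/2963 = 0.78974; risk in unexposed = 1112/2654 = 0.41899; RR = 1.88487
OR/RR = 5.20844 / 1.88487 = 2.76329
The outcome is not rare, so the OR lies further from 1 than the RR.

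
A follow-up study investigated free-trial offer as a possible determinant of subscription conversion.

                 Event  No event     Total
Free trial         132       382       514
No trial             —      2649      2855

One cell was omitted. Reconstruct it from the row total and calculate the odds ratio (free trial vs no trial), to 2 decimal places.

The missing cell is in the unexposed row: 2855 − 2649 = 206.
So a = 132, b = 382, c = 206, d = 2649.
OR = (a·d)/(b·c) = (132 × 2649) / (382 × 206) = 349668 / 78692 = 4.44350

4.44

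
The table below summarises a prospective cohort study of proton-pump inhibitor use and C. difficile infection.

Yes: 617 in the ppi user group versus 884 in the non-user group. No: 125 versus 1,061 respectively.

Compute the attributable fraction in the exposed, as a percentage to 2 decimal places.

From the description: a = 617, b = 125, c = 884, d = 1061.
Risk in exposed = 617/742 = 0.83154; risk in unexposed = 884/1945 = 0.45450.
RR = 0.83154/0.45450 = 1.82957
AR% = (RR − 1)/RR × 100 = (1.82957 − 1)/1.82957 × 100 = 45.3423%

45.34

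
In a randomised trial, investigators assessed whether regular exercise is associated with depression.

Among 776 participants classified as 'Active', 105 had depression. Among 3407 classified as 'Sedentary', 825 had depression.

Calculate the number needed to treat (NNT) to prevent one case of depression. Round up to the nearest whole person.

Risk in treated group = 105/776 = 0.13531; risk in control = 825/3407 = 0.24215.
Absolute risk reduction = 0.24215 − 0.13531 = 0.10684
NNT = 1 / ARR = 1 / 0.10684 = 9.360 → round up → 10

10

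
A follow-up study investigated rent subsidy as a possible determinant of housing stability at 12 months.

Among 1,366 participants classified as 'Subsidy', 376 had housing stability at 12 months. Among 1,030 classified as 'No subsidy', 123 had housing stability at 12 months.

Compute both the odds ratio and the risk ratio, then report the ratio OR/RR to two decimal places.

1.22

From the description: a = 376, b = 990, c = 123, d = 907.
OR = (376·907)/(990·123) = 341032/121770 = 2.80062
Risk in exposed = 376/1366 = 0.27526; risk in unexposed = 123/1030 = 0.11942; RR = 2.30499
OR/RR = 2.80062 / 2.30499 = 1.21503
The outcome is not rare, so the OR lies further from 1 than the RR.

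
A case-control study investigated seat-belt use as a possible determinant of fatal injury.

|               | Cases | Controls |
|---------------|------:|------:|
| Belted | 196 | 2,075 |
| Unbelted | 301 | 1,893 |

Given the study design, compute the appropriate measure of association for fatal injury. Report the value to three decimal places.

Cells: a = 196, b = 2075, c = 301, d = 1893.
This is a case-control study: participants were sampled on outcome status, so risks in the source population cannot be estimated directly — relative risk is not valid here. The odds ratio is the appropriate measure.
OR = (a·d)/(b·c) = (196 × 1893) / (2075 × 301) = 371028 / 624575 = 0.59405

0.594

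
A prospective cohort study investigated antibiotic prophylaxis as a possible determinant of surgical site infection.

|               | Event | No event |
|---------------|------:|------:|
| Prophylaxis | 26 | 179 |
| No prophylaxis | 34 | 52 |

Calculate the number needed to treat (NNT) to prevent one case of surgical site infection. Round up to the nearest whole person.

4

Risk in treated group = 26/205 = 0.12683; risk in control = 34/86 = 0.39535.
Absolute risk reduction = 0.39535 − 0.12683 = 0.26852
NNT = 1 / ARR = 1 / 0.26852 = 3.724 → round up → 4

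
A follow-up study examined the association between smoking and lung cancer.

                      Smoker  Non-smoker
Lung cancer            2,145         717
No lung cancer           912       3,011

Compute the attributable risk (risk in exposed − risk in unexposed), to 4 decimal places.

0.5093

Reading the table with exposure as columns: a = 2145 (Smoker, case), b = 912 (Smoker, non-case), c = 717 (Non-smoker, case), d = 3011.
Risk in exposed = 2145/3057 = 0.701668; risk in unexposed = 717/3728 = 0.192328.
Risk difference = 0.701668 − 0.192328 = 0.509340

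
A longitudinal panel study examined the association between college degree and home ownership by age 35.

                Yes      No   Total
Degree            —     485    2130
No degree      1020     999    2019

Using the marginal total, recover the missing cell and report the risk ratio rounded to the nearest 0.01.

1.53

The missing cell is in the exposed row: 2130 − 485 = 1645.
So a = 1645, b = 485, c = 1020, d = 999.
RR = [a/(a+b)] / [c/(c+d)] = (1645/2130) / (1020/2019) = 0.77230/0.50520 = 1.52870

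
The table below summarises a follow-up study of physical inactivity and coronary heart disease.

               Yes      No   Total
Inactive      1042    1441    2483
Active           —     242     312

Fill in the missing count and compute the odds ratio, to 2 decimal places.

2.50

The missing cell is in the unexposed row: 312 − 242 = 70.
So a = 1042, b = 1441, c = 70, d = 242.
OR = (a·d)/(b·c) = (1042 × 242) / (1441 × 70) = 252164 / 100870 = 2.49989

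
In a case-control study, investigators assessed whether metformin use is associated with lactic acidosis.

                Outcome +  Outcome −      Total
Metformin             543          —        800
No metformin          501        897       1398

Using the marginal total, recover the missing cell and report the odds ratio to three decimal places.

3.783

The missing cell is in the exposed row: 800 − 543 = 257.
So a = 543, b = 257, c = 501, d = 897.
OR = (a·d)/(b·c) = (543 × 897) / (257 × 501) = 487071 / 128757 = 3.78287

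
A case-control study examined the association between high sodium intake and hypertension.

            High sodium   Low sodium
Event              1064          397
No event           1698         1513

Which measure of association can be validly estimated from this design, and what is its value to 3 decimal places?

Reading the table with exposure as columns: a = 1064 (High sodium, case), b = 1698 (High sodium, non-case), c = 397 (Low sodium, case), d = 1513.
This is a case-control study: participants were sampled on outcome status, so risks in the source population cannot be estimated directly — relative risk is not valid here. The odds ratio is the appropriate measure.
OR = (a·d)/(b·c) = (1064 × 1513) / (1698 × 397) = 1609832 / 674106 = 2.38810

2.388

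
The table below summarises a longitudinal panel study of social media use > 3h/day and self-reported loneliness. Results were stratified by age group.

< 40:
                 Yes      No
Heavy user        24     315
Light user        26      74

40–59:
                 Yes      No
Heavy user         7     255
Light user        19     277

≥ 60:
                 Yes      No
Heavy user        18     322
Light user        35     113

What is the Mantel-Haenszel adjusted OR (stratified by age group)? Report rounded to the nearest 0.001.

OR_MH = Σ(aᵢdᵢ/nᵢ) / Σ(bᵢcᵢ/nᵢ), where nᵢ is the stratum total.
Stratum 1 (< 40): n = 439; a·d/n = 24·74/439 = 4.0456; b·c/n = 315·26/439 = 18.6560
Stratum 2 (40–59): n = 558; a·d/n = 7·277/558 = 3.4749; b·c/n = 255·19/558 = 8.6828
Stratum 3 (≥ 60): n = 488; a·d/n = 18·113/488 = 4.1680; b·c/n = 322·35/488 = 23.0943
OR_MH = (4.0456 + 3.4749 + 4.1680) / (18.6560 + 8.6828 + 23.0943) = 11.6885 / 50.4331 = 0.23176

0.232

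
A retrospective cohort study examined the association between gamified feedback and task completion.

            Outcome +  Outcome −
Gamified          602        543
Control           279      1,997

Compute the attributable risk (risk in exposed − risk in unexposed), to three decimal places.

Cells: a = 602, b = 543, c = 279, d = 1997.
Risk in exposed = 602/1145 = 0.525764; risk in unexposed = 279/2276 = 0.122583.
Risk difference = 0.525764 − 0.122583 = 0.403181

0.403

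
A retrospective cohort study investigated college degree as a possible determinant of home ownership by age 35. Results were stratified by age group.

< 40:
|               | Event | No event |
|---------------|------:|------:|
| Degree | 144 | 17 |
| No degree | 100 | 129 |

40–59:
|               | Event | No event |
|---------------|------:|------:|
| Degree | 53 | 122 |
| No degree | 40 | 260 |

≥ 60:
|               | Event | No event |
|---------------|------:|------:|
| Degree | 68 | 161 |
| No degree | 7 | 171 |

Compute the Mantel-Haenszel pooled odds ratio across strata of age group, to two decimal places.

OR_MH = Σ(aᵢdᵢ/nᵢ) / Σ(bᵢcᵢ/nᵢ), where nᵢ is the stratum total.
Stratum 1 (< 40): n = 390; a·d/n = 144·129/390 = 47.6308; b·c/n = 17·100/390 = 4.3590
Stratum 2 (40–59): n = 475; a·d/n = 53·260/475 = 29.0105; b·c/n = 122·40/475 = 10.2737
Stratum 3 (≥ 60): n = 407; a·d/n = 68·171/407 = 28.5700; b·c/n = 161·7/407 = 2.7690
OR_MH = (47.6308 + 29.0105 + 28.5700) / (4.3590 + 10.2737 + 2.7690) = 105.2113 / 17.4017 = 6.04604

6.05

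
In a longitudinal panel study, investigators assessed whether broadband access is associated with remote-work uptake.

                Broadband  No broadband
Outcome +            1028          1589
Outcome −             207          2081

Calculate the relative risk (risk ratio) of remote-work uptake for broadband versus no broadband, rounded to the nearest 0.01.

1.92

Reading the table with exposure as columns: a = 1028 (Broadband, case), b = 207 (Broadband, non-case), c = 1589 (No broadband, case), d = 2081.
Risk in exposed = 1028/1235 = 0.83239; risk in unexposed = 1589/3670 = 0.43297.
RR = 0.83239 / 0.43297 = 1.92251
The risk among the exposed is 1.92 times that among the unexposed.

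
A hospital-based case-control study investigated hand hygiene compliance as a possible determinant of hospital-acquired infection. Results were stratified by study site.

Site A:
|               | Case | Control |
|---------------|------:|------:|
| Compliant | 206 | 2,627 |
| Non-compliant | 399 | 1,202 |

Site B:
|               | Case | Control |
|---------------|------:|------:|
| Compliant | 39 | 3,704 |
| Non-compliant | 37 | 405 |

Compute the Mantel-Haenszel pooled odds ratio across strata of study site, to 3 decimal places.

OR_MH = Σ(aᵢdᵢ/nᵢ) / Σ(bᵢcᵢ/nᵢ), where nᵢ is the stratum total.
Stratum 1 (Site A): n = 4434; a·d/n = 206·1202/4434 = 55.8439; b·c/n = 2627·399/4434 = 236.3945
Stratum 2 (Site B): n = 4185; a·d/n = 39·405/4185 = 3.7742; b·c/n = 3704·37/4185 = 32.7474
OR_MH = (55.8439 + 3.7742) / (236.3945 + 32.7474) = 59.6181 / 269.1419 = 0.22151

0.222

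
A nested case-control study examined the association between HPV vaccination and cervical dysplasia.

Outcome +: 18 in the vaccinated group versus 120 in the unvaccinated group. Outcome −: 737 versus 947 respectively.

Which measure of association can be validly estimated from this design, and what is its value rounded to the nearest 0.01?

0.19

From the description: a = 18, b = 737, c = 120, d = 947.
This is a nested case-control study: participants were sampled on outcome status, so risks in the source population cannot be estimated directly — relative risk is not valid here. The odds ratio is the appropriate measure.
OR = (a·d)/(b·c) = (18 × 947) / (737 × 120) = 17046 / 88440 = 0.19274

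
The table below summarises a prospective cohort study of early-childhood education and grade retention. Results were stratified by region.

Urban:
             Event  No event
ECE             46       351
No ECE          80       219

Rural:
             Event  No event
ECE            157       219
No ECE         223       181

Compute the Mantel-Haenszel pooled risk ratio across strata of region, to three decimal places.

0.660

RR_MH = Σ(aᵢ·n₀ᵢ/nᵢ) / Σ(cᵢ·n₁ᵢ/nᵢ), with n₁ᵢ = aᵢ+bᵢ (exposed), n₀ᵢ = cᵢ+dᵢ (unexposed), nᵢ = n₁ᵢ+n₀ᵢ.
Stratum 1 (Urban): n₁ = 397, n₀ = 299, n = 696; a·n₀/n = 46·299/696 = 19.7615; c·n₁/n = 80·397/696 = 45.6322
Stratum 2 (Rural): n₁ = 376, n₀ = 404, n = 780; a·n₀/n = 157·404/780 = 81.3179; c·n₁/n = 223·376/780 = 107.4974
RR_MH = (19.7615 + 81.3179) / (45.6322 + 107.4974) = 101.0794 / 153.1296 = 0.66009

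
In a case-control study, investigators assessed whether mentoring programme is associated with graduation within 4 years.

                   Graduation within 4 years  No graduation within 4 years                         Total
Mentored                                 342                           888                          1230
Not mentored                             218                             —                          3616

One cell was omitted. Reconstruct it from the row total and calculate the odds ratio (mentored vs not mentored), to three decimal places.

6.003

The missing cell is in the unexposed row: 3616 − 218 = 3398.
So a = 342, b = 888, c = 218, d = 3398.
OR = (a·d)/(b·c) = (342 × 3398) / (888 × 218) = 1162116 / 193584 = 6.00316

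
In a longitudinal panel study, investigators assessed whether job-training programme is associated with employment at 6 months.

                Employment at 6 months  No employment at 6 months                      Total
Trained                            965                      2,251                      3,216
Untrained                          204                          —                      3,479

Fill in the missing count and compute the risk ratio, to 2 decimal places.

The missing cell is in the unexposed row: 3479 − 204 = 3275.
So a = 965, b = 2251, c = 204, d = 3275.
RR = [a/(a+b)] / [c/(c+d)] = (965/3216) / (204/3479) = 0.30006/0.05864 = 5.11724

5.12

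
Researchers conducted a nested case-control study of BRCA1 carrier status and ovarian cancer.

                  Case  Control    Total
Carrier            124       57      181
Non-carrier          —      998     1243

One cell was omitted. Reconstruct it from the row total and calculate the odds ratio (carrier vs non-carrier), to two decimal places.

8.86

The missing cell is in the unexposed row: 1243 − 998 = 245.
So a = 124, b = 57, c = 245, d = 998.
OR = (a·d)/(b·c) = (124 × 998) / (57 × 245) = 123752 / 13965 = 8.86158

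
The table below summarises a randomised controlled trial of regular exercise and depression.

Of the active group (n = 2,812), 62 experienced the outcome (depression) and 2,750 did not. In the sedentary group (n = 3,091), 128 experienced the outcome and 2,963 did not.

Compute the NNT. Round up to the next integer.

52

Risk in treated group = 62/2812 = 0.02205; risk in control = 128/3091 = 0.04141.
Absolute risk reduction = 0.04141 − 0.02205 = 0.01936
NNT = 1 / ARR = 1 / 0.01936 = 51.647 → round up → 52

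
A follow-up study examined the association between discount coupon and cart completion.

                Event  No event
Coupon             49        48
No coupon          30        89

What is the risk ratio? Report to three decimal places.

Cells: a = 49, b = 48, c = 30, d = 89.
Risk in exposed = 49/97 = 0.50515; risk in unexposed = 30/119 = 0.25210.
RR = 0.50515 / 0.25210 = 2.00378
The risk among the exposed is 2.00 times that among the unexposed.

2.004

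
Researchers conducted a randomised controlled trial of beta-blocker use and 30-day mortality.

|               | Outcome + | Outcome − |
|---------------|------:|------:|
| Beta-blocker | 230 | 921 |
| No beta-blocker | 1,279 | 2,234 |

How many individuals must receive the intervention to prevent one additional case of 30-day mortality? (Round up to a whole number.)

7

Risk in treated group = 230/1151 = 0.19983; risk in control = 1279/3513 = 0.36408.
Absolute risk reduction = 0.36408 − 0.19983 = 0.16425
NNT = 1 / ARR = 1 / 0.16425 = 6.088 → round up → 7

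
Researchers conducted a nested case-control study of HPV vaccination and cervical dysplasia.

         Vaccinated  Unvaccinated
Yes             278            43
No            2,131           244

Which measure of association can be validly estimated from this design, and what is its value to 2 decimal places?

Reading the table with exposure as columns: a = 278 (Vaccinated, case), b = 2131 (Vaccinated, non-case), c = 43 (Unvaccinated, case), d = 244.
This is a nested case-control study: participants were sampled on outcome status, so risks in the source population cannot be estimated directly — relative risk is not valid here. The odds ratio is the appropriate measure.
OR = (a·d)/(b·c) = (278 × 244) / (2131 × 43) = 67832 / 91633 = 0.74026

0.74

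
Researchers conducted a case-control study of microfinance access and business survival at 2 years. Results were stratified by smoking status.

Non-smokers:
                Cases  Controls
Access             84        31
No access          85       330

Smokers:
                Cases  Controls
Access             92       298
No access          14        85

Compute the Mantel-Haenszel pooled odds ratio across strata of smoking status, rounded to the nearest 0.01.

5.06

OR_MH = Σ(aᵢdᵢ/nᵢ) / Σ(bᵢcᵢ/nᵢ), where nᵢ is the stratum total.
Stratum 1 (Non-smokers): n = 530; a·d/n = 84·330/530 = 52.3019; b·c/n = 31·85/530 = 4.9717
Stratum 2 (Smokers): n = 489; a·d/n = 92·85/489 = 15.9918; b·c/n = 298·14/489 = 8.5317
OR_MH = (52.3019 + 15.9918) / (4.9717 + 8.5317) = 68.2937 / 13.5034 = 5.05752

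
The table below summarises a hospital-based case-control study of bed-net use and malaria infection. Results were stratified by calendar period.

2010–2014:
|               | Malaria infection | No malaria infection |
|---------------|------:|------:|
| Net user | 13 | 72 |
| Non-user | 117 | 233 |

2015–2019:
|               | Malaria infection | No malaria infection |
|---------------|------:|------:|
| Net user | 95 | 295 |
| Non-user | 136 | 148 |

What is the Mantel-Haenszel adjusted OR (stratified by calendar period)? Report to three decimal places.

0.353

OR_MH = Σ(aᵢdᵢ/nᵢ) / Σ(bᵢcᵢ/nᵢ), where nᵢ is the stratum total.
Stratum 1 (2010–2014): n = 435; a·d/n = 13·233/435 = 6.9632; b·c/n = 72·117/435 = 19.3655
Stratum 2 (2015–2019): n = 674; a·d/n = 95·148/674 = 20.8605; b·c/n = 295·136/674 = 59.5252
OR_MH = (6.9632 + 20.8605) / (19.3655 + 59.5252) = 27.8238 / 78.8907 = 0.35269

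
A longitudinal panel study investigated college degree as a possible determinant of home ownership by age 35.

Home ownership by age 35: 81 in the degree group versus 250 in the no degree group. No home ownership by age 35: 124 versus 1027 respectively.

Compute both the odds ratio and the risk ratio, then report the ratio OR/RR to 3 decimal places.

1.330

From the description: a = 81, b = 124, c = 250, d = 1027.
OR = (81·1027)/(124·250) = 83187/31000 = 2.68345
Risk in exposed = 81/205 = 0.39512; risk in unexposed = 250/1277 = 0.19577; RR = 2.01828
OR/RR = 2.68345 / 2.01828 = 1.32957
The outcome is not rare, so the OR lies further from 1 than the RR.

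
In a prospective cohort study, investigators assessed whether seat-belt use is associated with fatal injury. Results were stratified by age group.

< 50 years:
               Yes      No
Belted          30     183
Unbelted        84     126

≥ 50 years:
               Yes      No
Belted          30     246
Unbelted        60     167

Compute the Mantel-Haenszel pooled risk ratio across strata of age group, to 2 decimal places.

0.38

RR_MH = Σ(aᵢ·n₀ᵢ/nᵢ) / Σ(cᵢ·n₁ᵢ/nᵢ), with n₁ᵢ = aᵢ+bᵢ (exposed), n₀ᵢ = cᵢ+dᵢ (unexposed), nᵢ = n₁ᵢ+n₀ᵢ.
Stratum 1 (< 50 years): n₁ = 213, n₀ = 210, n = 423; a·n₀/n = 30·210/423 = 14.8936; c·n₁/n = 84·213/423 = 42.2979
Stratum 2 (≥ 50 years): n₁ = 276, n₀ = 227, n = 503; a·n₀/n = 30·227/503 = 13.5388; c·n₁/n = 60·276/503 = 32.9225
RR_MH = (14.8936 + 13.5388) / (42.2979 + 32.9225) = 28.4324 / 75.2203 = 0.37799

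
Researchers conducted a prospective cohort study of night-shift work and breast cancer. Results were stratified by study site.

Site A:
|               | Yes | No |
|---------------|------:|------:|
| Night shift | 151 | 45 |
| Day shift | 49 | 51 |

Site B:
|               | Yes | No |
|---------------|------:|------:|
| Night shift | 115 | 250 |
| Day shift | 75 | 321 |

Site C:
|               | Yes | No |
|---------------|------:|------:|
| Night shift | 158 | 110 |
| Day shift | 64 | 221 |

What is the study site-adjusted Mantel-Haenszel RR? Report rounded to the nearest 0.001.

1.934

RR_MH = Σ(aᵢ·n₀ᵢ/nᵢ) / Σ(cᵢ·n₁ᵢ/nᵢ), with n₁ᵢ = aᵢ+bᵢ (exposed), n₀ᵢ = cᵢ+dᵢ (unexposed), nᵢ = n₁ᵢ+n₀ᵢ.
Stratum 1 (Site A): n₁ = 196, n₀ = 100, n = 296; a·n₀/n = 151·100/296 = 51.0135; c·n₁/n = 49·196/296 = 32.4459
Stratum 2 (Site B): n₁ = 365, n₀ = 396, n = 761; a·n₀/n = 115·396/761 = 59.8423; c·n₁/n = 75·365/761 = 35.9724
Stratum 3 (Site C): n₁ = 268, n₀ = 285, n = 553; a·n₀/n = 158·285/553 = 81.4286; c·n₁/n = 64·268/553 = 31.0163
RR_MH = (51.0135 + 59.8423 + 81.4286) / (32.4459 + 35.9724 + 31.0163) = 192.2844 / 99.4346 = 1.93378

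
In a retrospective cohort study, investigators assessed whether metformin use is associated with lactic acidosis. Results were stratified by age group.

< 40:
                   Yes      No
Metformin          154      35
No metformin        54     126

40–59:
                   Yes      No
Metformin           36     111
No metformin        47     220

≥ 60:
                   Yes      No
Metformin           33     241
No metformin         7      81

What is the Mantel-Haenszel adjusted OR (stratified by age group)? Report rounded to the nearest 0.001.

OR_MH = Σ(aᵢdᵢ/nᵢ) / Σ(bᵢcᵢ/nᵢ), where nᵢ is the stratum total.
Stratum 1 (< 40): n = 369; a·d/n = 154·126/369 = 52.5854; b·c/n = 35·54/369 = 5.1220
Stratum 2 (40–59): n = 414; a·d/n = 36·220/414 = 19.1304; b·c/n = 111·47/414 = 12.6014
Stratum 3 (≥ 60): n = 362; a·d/n = 33·81/362 = 7.3840; b·c/n = 241·7/362 = 4.6602
OR_MH = (52.5854 + 19.1304 + 7.3840) / (5.1220 + 12.6014 + 4.6602) = 79.0998 / 22.3836 = 3.53382

3.534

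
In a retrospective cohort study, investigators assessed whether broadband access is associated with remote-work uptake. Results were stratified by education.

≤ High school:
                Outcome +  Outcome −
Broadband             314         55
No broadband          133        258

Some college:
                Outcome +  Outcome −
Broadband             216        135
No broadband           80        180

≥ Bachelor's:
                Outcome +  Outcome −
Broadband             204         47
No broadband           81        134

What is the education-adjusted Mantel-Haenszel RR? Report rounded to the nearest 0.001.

2.255

RR_MH = Σ(aᵢ·n₀ᵢ/nᵢ) / Σ(cᵢ·n₁ᵢ/nᵢ), with n₁ᵢ = aᵢ+bᵢ (exposed), n₀ᵢ = cᵢ+dᵢ (unexposed), nᵢ = n₁ᵢ+n₀ᵢ.
Stratum 1 (≤ High school): n₁ = 369, n₀ = 391, n = 760; a·n₀/n = 314·391/760 = 161.5447; c·n₁/n = 133·369/760 = 64.5750
Stratum 2 (Some college): n₁ = 351, n₀ = 260, n = 611; a·n₀/n = 216·260/611 = 91.9149; c·n₁/n = 80·351/611 = 45.9574
Stratum 3 (≥ Bachelor's): n₁ = 251, n₀ = 215, n = 466; a·n₀/n = 204·215/466 = 94.1202; c·n₁/n = 81·251/466 = 43.6288
RR_MH = (161.5447 + 91.9149 + 94.1202) / (64.5750 + 45.9574 + 43.6288) = 347.5798 / 154.1612 = 2.25465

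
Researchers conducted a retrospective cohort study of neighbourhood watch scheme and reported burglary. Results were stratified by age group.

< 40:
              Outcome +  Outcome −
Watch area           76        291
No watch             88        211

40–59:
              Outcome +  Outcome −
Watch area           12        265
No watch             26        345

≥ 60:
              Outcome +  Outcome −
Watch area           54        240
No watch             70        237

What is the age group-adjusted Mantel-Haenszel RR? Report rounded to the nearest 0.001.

RR_MH = Σ(aᵢ·n₀ᵢ/nᵢ) / Σ(cᵢ·n₁ᵢ/nᵢ), with n₁ᵢ = aᵢ+bᵢ (exposed), n₀ᵢ = cᵢ+dᵢ (unexposed), nᵢ = n₁ᵢ+n₀ᵢ.
Stratum 1 (< 40): n₁ = 367, n₀ = 299, n = 666; a·n₀/n = 76·299/666 = 34.1201; c·n₁/n = 88·367/666 = 48.4925
Stratum 2 (40–59): n₁ = 277, n₀ = 371, n = 648; a·n₀/n = 12·371/648 = 6.8704; c·n₁/n = 26·277/648 = 11.1142
Stratum 3 (≥ 60): n₁ = 294, n₀ = 307, n = 601; a·n₀/n = 54·307/601 = 27.5840; c·n₁/n = 70·294/601 = 34.2429
RR_MH = (34.1201 + 6.8704 + 27.5840) / (48.4925 + 11.1142 + 34.2429) = 68.5745 / 93.8496 = 0.73069

0.731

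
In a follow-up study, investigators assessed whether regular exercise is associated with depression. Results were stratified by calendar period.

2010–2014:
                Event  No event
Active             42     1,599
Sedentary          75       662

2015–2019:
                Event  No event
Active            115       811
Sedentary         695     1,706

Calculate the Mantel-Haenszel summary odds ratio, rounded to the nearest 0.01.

0.32

OR_MH = Σ(aᵢdᵢ/nᵢ) / Σ(bᵢcᵢ/nᵢ), where nᵢ is the stratum total.
Stratum 1 (2010–2014): n = 2378; a·d/n = 42·662/2378 = 11.6922; b·c/n = 1599·75/2378 = 50.4310
Stratum 2 (2015–2019): n = 3327; a·d/n = 115·1706/3327 = 58.9690; b·c/n = 811·695/3327 = 169.4154
OR_MH = (11.6922 + 58.9690) / (50.4310 + 169.4154) = 70.6612 / 219.8464 = 0.32141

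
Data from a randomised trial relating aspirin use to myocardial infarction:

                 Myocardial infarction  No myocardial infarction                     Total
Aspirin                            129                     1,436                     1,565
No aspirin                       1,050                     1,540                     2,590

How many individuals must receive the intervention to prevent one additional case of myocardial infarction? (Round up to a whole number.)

Risk in treated group = 129/1565 = 0.08243; risk in control = 1050/2590 = 0.40541.
Absolute risk reduction = 0.40541 − 0.08243 = 0.32298
NNT = 1 / ARR = 1 / 0.32298 = 3.096 → round up → 4

4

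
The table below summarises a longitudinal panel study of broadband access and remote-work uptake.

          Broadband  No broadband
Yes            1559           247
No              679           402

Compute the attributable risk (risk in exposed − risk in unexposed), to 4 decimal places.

Reading the table with exposure as columns: a = 1559 (Broadband, case), b = 679 (Broadband, non-case), c = 247 (No broadband, case), d = 402.
Risk in exposed = 1559/2238 = 0.696604; risk in unexposed = 247/649 = 0.380586.
Risk difference = 0.696604 − 0.380586 = 0.316019

0.3160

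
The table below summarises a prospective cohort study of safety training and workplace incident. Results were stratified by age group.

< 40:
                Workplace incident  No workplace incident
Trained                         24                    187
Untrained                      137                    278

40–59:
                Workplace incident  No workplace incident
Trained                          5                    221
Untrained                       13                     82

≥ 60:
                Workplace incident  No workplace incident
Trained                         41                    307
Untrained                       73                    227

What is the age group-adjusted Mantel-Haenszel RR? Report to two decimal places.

0.38

RR_MH = Σ(aᵢ·n₀ᵢ/nᵢ) / Σ(cᵢ·n₁ᵢ/nᵢ), with n₁ᵢ = aᵢ+bᵢ (exposed), n₀ᵢ = cᵢ+dᵢ (unexposed), nᵢ = n₁ᵢ+n₀ᵢ.
Stratum 1 (< 40): n₁ = 211, n₀ = 415, n = 626; a·n₀/n = 24·415/626 = 15.9105; c·n₁/n = 137·211/626 = 46.1773
Stratum 2 (40–59): n₁ = 226, n₀ = 95, n = 321; a·n₀/n = 5·95/321 = 1.4798; c·n₁/n = 13·226/321 = 9.1526
Stratum 3 (≥ 60): n₁ = 348, n₀ = 300, n = 648; a·n₀/n = 41·300/648 = 18.9815; c·n₁/n = 73·348/648 = 39.2037
RR_MH = (15.9105 + 1.4798 + 18.9815) / (46.1773 + 9.1526 + 39.2037) = 36.3718 / 94.5337 = 0.38475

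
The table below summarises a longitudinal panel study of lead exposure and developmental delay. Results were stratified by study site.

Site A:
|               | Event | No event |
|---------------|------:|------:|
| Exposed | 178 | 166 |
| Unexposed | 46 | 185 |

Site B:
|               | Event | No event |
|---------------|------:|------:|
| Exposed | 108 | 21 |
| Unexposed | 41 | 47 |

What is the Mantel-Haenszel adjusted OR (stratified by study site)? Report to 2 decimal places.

4.68

OR_MH = Σ(aᵢdᵢ/nᵢ) / Σ(bᵢcᵢ/nᵢ), where nᵢ is the stratum total.
Stratum 1 (Site A): n = 575; a·d/n = 178·185/575 = 57.2696; b·c/n = 166·46/575 = 13.2800
Stratum 2 (Site B): n = 217; a·d/n = 108·47/217 = 23.3917; b·c/n = 21·41/217 = 3.9677
OR_MH = (57.2696 + 23.3917) / (13.2800 + 3.9677) = 80.6613 / 17.2477 = 4.67663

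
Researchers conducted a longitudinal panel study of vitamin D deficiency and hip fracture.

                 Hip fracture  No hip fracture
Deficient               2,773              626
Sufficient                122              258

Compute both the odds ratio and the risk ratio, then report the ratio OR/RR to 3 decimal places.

3.686

Cells: a = 2773, b = 626, c = 122, d = 258.
OR = (2773·258)/(626·122) = 715434/76372 = 9.36775
Risk in exposed = 2773/3399 = 0.81583; risk in unexposed = 122/380 = 0.32105; RR = 2.54110
OR/RR = 9.36775 / 2.54110 = 3.68649
The outcome is not rare, so the OR lies further from 1 than the RR.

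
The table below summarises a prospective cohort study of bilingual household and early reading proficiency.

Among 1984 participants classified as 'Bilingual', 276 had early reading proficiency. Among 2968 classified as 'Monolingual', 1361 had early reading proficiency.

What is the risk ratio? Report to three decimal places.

0.303

From the description: a = 276, b = 1708, c = 1361, d = 1607.
Risk in exposed = 276/1984 = 0.13911; risk in unexposed = 1361/2968 = 0.45856.
RR = 0.13911 / 0.45856 = 0.30337
The risk is 70% lower among the exposed than among the unexposed.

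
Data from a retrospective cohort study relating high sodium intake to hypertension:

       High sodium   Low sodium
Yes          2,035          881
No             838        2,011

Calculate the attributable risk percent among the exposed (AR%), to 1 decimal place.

57.0

Reading the table with exposure as columns: a = 2035 (High sodium, case), b = 838 (High sodium, non-case), c = 881 (Low sodium, case), d = 2011.
Risk in exposed = 2035/2873 = 0.70832; risk in unexposed = 881/2892 = 0.30463.
RR = 0.70832/0.30463 = 2.32515
AR% = (RR − 1)/RR × 100 = (2.32515 − 1)/2.32515 × 100 = 56.9920%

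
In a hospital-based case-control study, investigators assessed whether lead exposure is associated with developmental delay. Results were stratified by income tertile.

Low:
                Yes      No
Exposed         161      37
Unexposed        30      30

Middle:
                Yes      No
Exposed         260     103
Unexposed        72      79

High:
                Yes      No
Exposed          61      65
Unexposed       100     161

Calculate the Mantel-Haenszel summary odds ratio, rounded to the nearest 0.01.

OR_MH = Σ(aᵢdᵢ/nᵢ) / Σ(bᵢcᵢ/nᵢ), where nᵢ is the stratum total.
Stratum 1 (Low): n = 258; a·d/n = 161·30/258 = 18.7209; b·c/n = 37·30/258 = 4.3023
Stratum 2 (Middle): n = 514; a·d/n = 260·79/514 = 39.9611; b·c/n = 103·72/514 = 14.4280
Stratum 3 (High): n = 387; a·d/n = 61·161/387 = 25.3773; b·c/n = 65·100/387 = 16.7959
OR_MH = (18.7209 + 39.9611 + 25.3773) / (4.3023 + 14.4280 + 16.7959) = 84.0593 / 35.5262 = 2.36612

2.37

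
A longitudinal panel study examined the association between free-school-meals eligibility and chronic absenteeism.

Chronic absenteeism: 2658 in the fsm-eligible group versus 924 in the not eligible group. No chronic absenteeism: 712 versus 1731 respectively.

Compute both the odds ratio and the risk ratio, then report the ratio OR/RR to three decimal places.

From the description: a = 2658, b = 712, c = 924, d = 1731.
OR = (2658·1731)/(712·924) = 4600998/657888 = 6.99359
Risk in exposed = 2658/3370 = 0.78872; risk in unexposed = 924/2655 = 0.34802; RR = 2.26630
OR/RR = 6.99359 / 2.26630 = 3.08590
The outcome is not rare, so the OR lies further from 1 than the RR.

3.086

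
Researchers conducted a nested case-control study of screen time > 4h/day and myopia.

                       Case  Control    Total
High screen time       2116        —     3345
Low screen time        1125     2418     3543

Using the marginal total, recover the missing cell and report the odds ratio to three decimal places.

3.701

The missing cell is in the exposed row: 3345 − 2116 = 1229.
So a = 2116, b = 1229, c = 1125, d = 2418.
OR = (a·d)/(b·c) = (2116 × 2418) / (1229 × 1125) = 5116488 / 1382625 = 3.70056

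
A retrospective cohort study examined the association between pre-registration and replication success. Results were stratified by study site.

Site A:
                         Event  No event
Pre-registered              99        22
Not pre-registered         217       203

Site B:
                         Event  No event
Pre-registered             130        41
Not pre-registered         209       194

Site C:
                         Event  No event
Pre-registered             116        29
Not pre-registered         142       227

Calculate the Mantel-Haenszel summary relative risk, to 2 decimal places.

RR_MH = Σ(aᵢ·n₀ᵢ/nᵢ) / Σ(cᵢ·n₁ᵢ/nᵢ), with n₁ᵢ = aᵢ+bᵢ (exposed), n₀ᵢ = cᵢ+dᵢ (unexposed), nᵢ = n₁ᵢ+n₀ᵢ.
Stratum 1 (Site A): n₁ = 121, n₀ = 420, n = 541; a·n₀/n = 99·420/541 = 76.8577; c·n₁/n = 217·121/541 = 48.5342
Stratum 2 (Site B): n₁ = 171, n₀ = 403, n = 574; a·n₀/n = 130·403/574 = 91.2718; c·n₁/n = 209·171/574 = 62.2631
Stratum 3 (Site C): n₁ = 145, n₀ = 369, n = 514; a·n₀/n = 116·369/514 = 83.2763; c·n₁/n = 142·145/514 = 40.0584
RR_MH = (76.8577 + 91.2718 + 83.2763) / (48.5342 + 62.2631 + 40.0584) = 251.4057 / 150.8556 = 1.66653

1.67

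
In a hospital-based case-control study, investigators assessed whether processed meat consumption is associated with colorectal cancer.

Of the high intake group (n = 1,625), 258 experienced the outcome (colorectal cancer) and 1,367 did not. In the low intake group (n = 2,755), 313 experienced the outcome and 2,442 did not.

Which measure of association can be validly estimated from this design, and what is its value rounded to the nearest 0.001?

From the description: a = 258, b = 1367, c = 313, d = 2442.
This is a hospital-based case-control study: participants were sampled on outcome status, so risks in the source population cannot be estimated directly — relative risk is not valid here. The odds ratio is the appropriate measure.
OR = (a·d)/(b·c) = (258 × 2442) / (1367 × 313) = 630036 / 427871 = 1.47249

1.472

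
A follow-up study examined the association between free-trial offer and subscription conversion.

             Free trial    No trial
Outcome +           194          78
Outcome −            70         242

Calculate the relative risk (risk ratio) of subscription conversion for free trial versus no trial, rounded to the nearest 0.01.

Reading the table with exposure as columns: a = 194 (Free trial, case), b = 70 (Free trial, non-case), c = 78 (No trial, case), d = 242.
Risk in exposed = 194/264 = 0.73485; risk in unexposed = 78/320 = 0.24375.
RR = 0.73485 / 0.24375 = 3.01476
The risk among the exposed is 3.01 times that among the unexposed.

3.01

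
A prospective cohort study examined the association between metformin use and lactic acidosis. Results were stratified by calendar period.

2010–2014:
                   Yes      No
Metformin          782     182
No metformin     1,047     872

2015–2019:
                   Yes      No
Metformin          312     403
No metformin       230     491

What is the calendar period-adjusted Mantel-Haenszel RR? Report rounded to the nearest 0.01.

1.46

RR_MH = Σ(aᵢ·n₀ᵢ/nᵢ) / Σ(cᵢ·n₁ᵢ/nᵢ), with n₁ᵢ = aᵢ+bᵢ (exposed), n₀ᵢ = cᵢ+dᵢ (unexposed), nᵢ = n₁ᵢ+n₀ᵢ.
Stratum 1 (2010–2014): n₁ = 964, n₀ = 1919, n = 2883; a·n₀/n = 782·1919/2883 = 520.5196; c·n₁/n = 1047·964/2883 = 350.0895
Stratum 2 (2015–2019): n₁ = 715, n₀ = 721, n = 1436; a·n₀/n = 312·721/1436 = 156.6518; c·n₁/n = 230·715/1436 = 114.5195
RR_MH = (520.5196 + 156.6518) / (350.0895 + 114.5195) = 677.1714 / 464.6090 = 1.45751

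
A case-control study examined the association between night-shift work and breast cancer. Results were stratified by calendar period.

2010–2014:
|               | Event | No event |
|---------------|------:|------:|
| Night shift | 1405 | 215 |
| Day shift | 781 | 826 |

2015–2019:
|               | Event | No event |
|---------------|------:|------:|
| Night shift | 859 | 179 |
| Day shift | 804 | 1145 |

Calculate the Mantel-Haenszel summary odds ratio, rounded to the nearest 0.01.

OR_MH = Σ(aᵢdᵢ/nᵢ) / Σ(bᵢcᵢ/nᵢ), where nᵢ is the stratum total.
Stratum 1 (2010–2014): n = 3227; a·d/n = 1405·826/3227 = 359.6312; b·c/n = 215·781/3227 = 52.0344
Stratum 2 (2015–2019): n = 2987; a·d/n = 859·1145/2987 = 329.2785; b·c/n = 179·804/2987 = 48.1808
OR_MH = (359.6312 + 329.2785) / (52.0344 + 48.1808) = 688.9098 / 100.2152 = 6.87431

6.87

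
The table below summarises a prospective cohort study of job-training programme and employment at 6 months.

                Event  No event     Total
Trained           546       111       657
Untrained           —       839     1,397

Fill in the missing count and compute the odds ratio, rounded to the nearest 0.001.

7.396

The missing cell is in the unexposed row: 1397 − 839 = 558.
So a = 546, b = 111, c = 558, d = 839.
OR = (a·d)/(b·c) = (546 × 839) / (111 × 558) = 458094 / 61938 = 7.39601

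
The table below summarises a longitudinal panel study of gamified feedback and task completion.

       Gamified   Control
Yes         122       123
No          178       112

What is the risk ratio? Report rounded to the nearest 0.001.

Reading the table with exposure as columns: a = 122 (Gamified, case), b = 178 (Gamified, non-case), c = 123 (Control, case), d = 112.
Risk in exposed = 122/300 = 0.40667; risk in unexposed = 123/235 = 0.52340.
RR = 0.40667 / 0.52340 = 0.77696
The risk is 22% lower among the exposed than among the unexposed.

0.777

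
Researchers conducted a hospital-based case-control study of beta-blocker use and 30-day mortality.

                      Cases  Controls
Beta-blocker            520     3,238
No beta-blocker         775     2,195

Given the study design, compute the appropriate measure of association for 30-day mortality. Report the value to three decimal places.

0.455

Cells: a = 520, b = 3238, c = 775, d = 2195.
This is a hospital-based case-control study: participants were sampled on outcome status, so risks in the source population cannot be estimated directly — relative risk is not valid here. The odds ratio is the appropriate measure.
OR = (a·d)/(b·c) = (520 × 2195) / (3238 × 775) = 1141400 / 2509450 = 0.45484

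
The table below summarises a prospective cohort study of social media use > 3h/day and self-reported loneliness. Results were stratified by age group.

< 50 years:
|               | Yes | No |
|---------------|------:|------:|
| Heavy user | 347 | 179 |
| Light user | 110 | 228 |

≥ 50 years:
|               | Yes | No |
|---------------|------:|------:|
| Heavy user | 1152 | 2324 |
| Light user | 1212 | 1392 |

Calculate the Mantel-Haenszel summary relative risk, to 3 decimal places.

RR_MH = Σ(aᵢ·n₀ᵢ/nᵢ) / Σ(cᵢ·n₁ᵢ/nᵢ), with n₁ᵢ = aᵢ+bᵢ (exposed), n₀ᵢ = cᵢ+dᵢ (unexposed), nᵢ = n₁ᵢ+n₀ᵢ.
Stratum 1 (< 50 years): n₁ = 526, n₀ = 338, n = 864; a·n₀/n = 347·338/864 = 135.7477; c·n₁/n = 110·526/864 = 66.9676
Stratum 2 (≥ 50 years): n₁ = 3476, n₀ = 2604, n = 6080; a·n₀/n = 1152·2604/6080 = 493.3895; c·n₁/n = 1212·3476/6080 = 692.9132
RR_MH = (135.7477 + 493.3895) / (66.9676 + 692.9132) = 629.1372 / 759.8808 = 0.82794

0.828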